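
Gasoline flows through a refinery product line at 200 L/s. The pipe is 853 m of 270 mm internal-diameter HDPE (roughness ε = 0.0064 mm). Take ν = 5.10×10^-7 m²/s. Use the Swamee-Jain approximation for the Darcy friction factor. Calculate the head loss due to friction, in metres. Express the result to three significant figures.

h_f ≈ 22.2 m

V = 4Q/(πD²) = 4·0.200/(π·0.270²) = 3.493 m/s
Re = VD/ν = 3.493·0.270/5.10×10^-7 = 1.85×10^6 → turbulent
ε/D = 0.0064/270 = 2.37×10^-5
Swamee-Jain: f = 0.01127
h_f = f(L/D)V²/(2g) = 0.01127·(853/0.270)·3.493²/(2·9.81) = 22.15 m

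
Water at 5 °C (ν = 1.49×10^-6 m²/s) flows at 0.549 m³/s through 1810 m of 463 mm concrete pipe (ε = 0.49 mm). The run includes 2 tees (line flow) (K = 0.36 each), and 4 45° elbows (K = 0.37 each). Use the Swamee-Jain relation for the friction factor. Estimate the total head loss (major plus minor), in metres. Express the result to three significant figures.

V = 4Q/(πD²) = 3.261 m/s; V²/2g = 0.5419 m
Re = 1.01×10^6, ε/D = 0.00106 → f = 0.02029 (Swamee-Jain)
Major: h_f = f(L/D)·V²/2g = 0.02029·3909·0.5419 = 42.98 m
Minor: ΣK = 2.20; h_m = ΣK·V²/2g = 1.192 m
Total H_L = 42.98 + 1.192 = 44.17 m

H_L ≈ 44.2 m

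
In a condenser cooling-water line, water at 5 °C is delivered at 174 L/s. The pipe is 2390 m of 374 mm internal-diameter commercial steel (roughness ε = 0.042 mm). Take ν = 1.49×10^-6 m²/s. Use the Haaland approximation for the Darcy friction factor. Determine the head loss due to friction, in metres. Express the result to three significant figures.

V = 4Q/(πD²) = 4·0.174/(π·0.374²) = 1.584 m/s
Re = VD/ν = 1.584·0.374/1.49×10^-6 = 3.98×10^5 → turbulent
ε/D = 0.042/374 = 1.12×10^-4
Haaland: f = 0.01479
h_f = f(L/D)V²/(2g) = 0.01479·(2390/0.374)·1.584²/(2·9.81) = 12.08 m

h_f ≈ 12.1 m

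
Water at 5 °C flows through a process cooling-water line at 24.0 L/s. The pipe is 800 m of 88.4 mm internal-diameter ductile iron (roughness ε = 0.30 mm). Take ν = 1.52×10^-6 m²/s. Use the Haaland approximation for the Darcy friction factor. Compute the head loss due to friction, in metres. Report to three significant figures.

h_f ≈ 195 m

V = 4Q/(πD²) = 4·0.0240/(π·0.0884²) = 3.910 m/s
Re = VD/ν = 3.910·0.0884/1.52×10^-6 = 2.27×10^5 → turbulent
ε/D = 0.30/88.4 = 0.00339
Haaland: f = 0.02764
h_f = f(L/D)V²/(2g) = 0.02764·(800/0.0884)·3.910²/(2·9.81) = 194.9 m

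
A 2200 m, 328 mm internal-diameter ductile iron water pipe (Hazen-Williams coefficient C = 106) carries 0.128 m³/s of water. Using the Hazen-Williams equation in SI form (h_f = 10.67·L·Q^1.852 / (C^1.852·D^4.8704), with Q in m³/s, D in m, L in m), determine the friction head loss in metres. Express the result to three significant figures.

h_f ≈ 21.1 m

h_f = 10.67·2200·0.128^1.852 / (106^1.852·0.328^4.8704) = 21.09 m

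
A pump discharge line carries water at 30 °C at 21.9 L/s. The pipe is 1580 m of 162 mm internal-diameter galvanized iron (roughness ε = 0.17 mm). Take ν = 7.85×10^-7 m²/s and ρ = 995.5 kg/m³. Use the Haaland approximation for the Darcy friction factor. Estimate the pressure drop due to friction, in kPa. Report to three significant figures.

V = 4Q/(πD²) = 4·0.0219/(π·0.162²) = 1.062 m/s
Re = VD/ν = 1.062·0.162/7.85×10^-7 = 2.19×10^5 → turbulent
ε/D = 0.17/162 = 0.00105
Haaland: f = 0.02101
h_f = f(L/D)V²/(2g) = 0.02101·(1580/0.162)·1.062²/(2·9.81) = 11.79 m
Δp = ρg·h_f = 995.5·9.81·11.79 = 115.1 kPa

Δp ≈ 115 kPa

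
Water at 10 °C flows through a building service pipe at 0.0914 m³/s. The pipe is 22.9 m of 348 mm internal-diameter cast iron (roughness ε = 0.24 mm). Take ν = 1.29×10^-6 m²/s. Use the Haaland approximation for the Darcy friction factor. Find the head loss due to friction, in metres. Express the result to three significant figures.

V = 4Q/(πD²) = 4·0.0914/(π·0.348²) = 0.9609 m/s
Re = VD/ν = 0.9609·0.348/1.29×10^-6 = 2.59×10^5 → turbulent
ε/D = 0.24/348 = 6.90×10^-4
Haaland: f = 0.01925
h_f = f(L/D)V²/(2g) = 0.01925·(22.9/0.348)·0.9609²/(2·9.81) = 0.05962 m

h_f ≈ 0.0596 m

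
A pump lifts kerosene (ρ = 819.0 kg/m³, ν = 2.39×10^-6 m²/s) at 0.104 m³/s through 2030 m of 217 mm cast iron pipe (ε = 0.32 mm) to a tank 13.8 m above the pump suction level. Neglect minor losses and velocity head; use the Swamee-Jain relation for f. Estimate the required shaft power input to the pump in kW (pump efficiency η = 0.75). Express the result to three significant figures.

P_shaft ≈ 111 kW

V = 4Q/(πD²) = 2.812 m/s; Re = 2.55×10^5; ε/D = 0.00147; f = 0.02266
h_f = f(L/D)V²/2g = 85.42 m
Total head H = z + h_f = 13.8 + 85.42 = 99.22 m
P_hyd = ρgQH = 819.0·9.81·0.104·99.22 = 82.91 kW
P_shaft = P_hyd/η = 82.91/0.75 = 110.5 kW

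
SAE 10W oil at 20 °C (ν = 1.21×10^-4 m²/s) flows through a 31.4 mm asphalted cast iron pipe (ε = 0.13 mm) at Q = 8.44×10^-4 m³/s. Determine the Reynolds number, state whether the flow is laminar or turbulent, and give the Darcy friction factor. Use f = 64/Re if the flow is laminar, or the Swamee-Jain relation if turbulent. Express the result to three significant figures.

Re ≈ 283; laminar; f = 64/Re ≈ 0.226

V = 4Q/(πD²) = 1.090 m/s
Re = VD/ν = 1.090·0.0314/1.21×10^-4 = 283
Re < 2300 → laminar → f = 64/Re = 0.2263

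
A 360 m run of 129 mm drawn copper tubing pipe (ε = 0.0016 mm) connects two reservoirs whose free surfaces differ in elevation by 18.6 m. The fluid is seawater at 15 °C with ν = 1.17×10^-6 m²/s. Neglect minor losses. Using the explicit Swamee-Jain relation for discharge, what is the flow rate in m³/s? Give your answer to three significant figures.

Q ≈ 0.0395 m³/s

Swamee-Jain (Type II): Q = -0.965·√(gD⁵h_f/L)·ln[ε/(3.7D) + √(3.17ν²L/(gD³h_f))]
√(gD⁵h_f/L) = √(9.81·0.129⁵·18.6/360) = 0.004255
ε/(3.7D) = 3.35×10^-6; √(3.17ν²L/(gD³h_f)) = 6.32×10^-5
Q = -0.965·0.004255·ln(6.650×10^-5) = 0.03949 m³/s
Check: V = 3.02 m/s, Re = 3.33×10^5, f = 0.01425, h_f = 18.5 m ≈ 18.6 m ✓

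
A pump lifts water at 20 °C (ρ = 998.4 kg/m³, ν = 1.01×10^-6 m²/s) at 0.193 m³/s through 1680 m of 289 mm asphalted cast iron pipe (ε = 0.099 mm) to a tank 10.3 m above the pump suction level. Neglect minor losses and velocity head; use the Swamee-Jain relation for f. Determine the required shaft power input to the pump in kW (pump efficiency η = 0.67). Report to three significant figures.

V = 4Q/(πD²) = 2.942 m/s; Re = 8.42×10^5; ε/D = 3.43×10^-4; f = 0.01624
h_f = f(L/D)V²/2g = 41.65 m
Total head H = z + h_f = 10.3 + 41.65 = 51.95 m
P_hyd = ρgQH = 998.4·9.81·0.193·51.95 = 98.21 kW
P_shaft = P_hyd/η = 98.21/0.67 = 146.6 kW

P_shaft ≈ 147 kW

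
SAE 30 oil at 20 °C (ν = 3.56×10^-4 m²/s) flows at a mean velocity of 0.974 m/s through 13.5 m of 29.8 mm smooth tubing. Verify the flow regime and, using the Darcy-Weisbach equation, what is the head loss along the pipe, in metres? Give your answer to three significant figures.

Re = VD/ν = 0.974·0.02980/3.56×10^-4 = 81.5 → laminar (Re < 2300)
f = 64/Re = 0.7850
h_f = f(L/D)V²/(2g) = 0.7850·(13.5/0.02980)·0.974²/(2·9.81) = 17.19 m

h_f ≈ 17.2 m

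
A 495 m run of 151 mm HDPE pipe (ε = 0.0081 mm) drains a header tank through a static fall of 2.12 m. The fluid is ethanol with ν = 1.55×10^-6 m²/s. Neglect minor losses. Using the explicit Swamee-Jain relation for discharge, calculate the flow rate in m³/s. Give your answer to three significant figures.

Q ≈ 0.0146 m³/s

Swamee-Jain (Type II): Q = -0.965·√(gD⁵h_f/L)·ln[ε/(3.7D) + √(3.17ν²L/(gD³h_f))]
√(gD⁵h_f/L) = √(9.81·0.151⁵·2.12/495) = 0.001816
ε/(3.7D) = 1.45×10^-5; √(3.17ν²L/(gD³h_f)) = 2.29×10^-4
Q = -0.965·0.001816·ln(2.440×10^-4) = 0.01458 m³/s
Check: V = 0.814 m/s, Re = 7.93×10^4, f = 0.01904, h_f = 2.11 m ≈ 2.12 m ✓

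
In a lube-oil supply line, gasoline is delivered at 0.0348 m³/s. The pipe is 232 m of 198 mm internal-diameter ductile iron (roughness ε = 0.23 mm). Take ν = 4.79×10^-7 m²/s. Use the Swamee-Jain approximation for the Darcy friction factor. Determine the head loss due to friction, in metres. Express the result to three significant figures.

V = 4Q/(πD²) = 4·0.0348/(π·0.198²) = 1.130 m/s
Re = VD/ν = 1.130·0.198/4.79×10^-7 = 4.67×10^5 → turbulent
ε/D = 0.23/198 = 0.00116
Swamee-Jain: f = 0.02107
h_f = f(L/D)V²/(2g) = 0.02107·(232/0.198)·1.130²/(2·9.81) = 1.607 m

h_f ≈ 1.61 m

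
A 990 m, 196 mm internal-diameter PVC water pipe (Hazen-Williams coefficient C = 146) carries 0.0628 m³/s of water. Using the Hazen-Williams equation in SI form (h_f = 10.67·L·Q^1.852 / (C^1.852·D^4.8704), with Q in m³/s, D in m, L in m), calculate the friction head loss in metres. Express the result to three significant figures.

h_f = 10.67·990·0.0628^1.852 / (146^1.852·0.196^4.8704) = 17.23 m

h_f ≈ 17.2 m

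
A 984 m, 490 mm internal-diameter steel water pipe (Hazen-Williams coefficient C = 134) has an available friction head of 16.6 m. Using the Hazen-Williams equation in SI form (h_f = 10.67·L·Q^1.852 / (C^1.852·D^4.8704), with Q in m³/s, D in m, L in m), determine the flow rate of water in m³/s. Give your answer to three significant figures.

Rearranging: Q = [h_f·C^1.852·D^4.8704 / (10.67·L)]^(1/1.852)
Q = [16.6·134^1.852·0.490^4.8704 / (10.67·984)]^0.540 = 0.6309 m³/s

Q ≈ 0.631 m³/s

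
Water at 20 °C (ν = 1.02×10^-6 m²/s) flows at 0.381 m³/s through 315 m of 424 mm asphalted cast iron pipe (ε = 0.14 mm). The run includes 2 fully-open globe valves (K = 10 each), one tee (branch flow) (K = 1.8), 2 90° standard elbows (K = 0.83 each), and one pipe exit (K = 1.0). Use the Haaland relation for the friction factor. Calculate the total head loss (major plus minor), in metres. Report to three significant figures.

V = 4Q/(πD²) = 2.698 m/s; V²/2g = 0.3711 m
Re = 1.12×10^6, ε/D = 3.30×10^-4 → f = 0.01581 (Haaland)
Major: h_f = f(L/D)·V²/2g = 0.01581·742.9·0.3711 = 4.359 m
Minor: ΣK = 24.5; h_m = ΣK·V²/2g = 9.077 m
Total H_L = 4.359 + 9.077 = 13.44 m

H_L ≈ 13.4 m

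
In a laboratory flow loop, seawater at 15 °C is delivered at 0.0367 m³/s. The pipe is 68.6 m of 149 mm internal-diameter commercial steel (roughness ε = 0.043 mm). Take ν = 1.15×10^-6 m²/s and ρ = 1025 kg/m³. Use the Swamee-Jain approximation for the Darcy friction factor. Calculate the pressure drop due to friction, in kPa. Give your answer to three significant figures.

V = 4Q/(πD²) = 4·0.0367/(π·0.149²) = 2.105 m/s
Re = VD/ν = 2.105·0.149/1.15×10^-6 = 2.73×10^5 → turbulent
ε/D = 0.043/149 = 2.89×10^-4
Swamee-Jain: f = 0.01714
h_f = f(L/D)V²/(2g) = 0.01714·(68.6/0.149)·2.105²/(2·9.81) = 1.782 m
Δp = ρg·h_f = 1025·9.81·1.782 = 17.91 kPa

Δp ≈ 17.9 kPa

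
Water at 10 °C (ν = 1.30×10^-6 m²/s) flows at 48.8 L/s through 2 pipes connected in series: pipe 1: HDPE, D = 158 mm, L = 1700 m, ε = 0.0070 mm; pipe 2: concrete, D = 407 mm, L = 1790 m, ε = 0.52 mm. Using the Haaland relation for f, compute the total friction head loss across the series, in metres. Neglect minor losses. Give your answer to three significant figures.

H ≈ 50.7 m

Pipe 1: V = 2.489 m/s, Re = 3.03×10^5, ε/D = 4.43×10^-5, f = 0.01471, h_1 = f(L/D)V²/2g = 49.97 m
Pipe 2: V = 0.3751 m/s, Re = 1.17×10^5, ε/D = 0.00128, f = 0.02262, h_2 = f(L/D)V²/2g = 0.7135 m
Series → Q common, losses add: H = Σh = 50.68 m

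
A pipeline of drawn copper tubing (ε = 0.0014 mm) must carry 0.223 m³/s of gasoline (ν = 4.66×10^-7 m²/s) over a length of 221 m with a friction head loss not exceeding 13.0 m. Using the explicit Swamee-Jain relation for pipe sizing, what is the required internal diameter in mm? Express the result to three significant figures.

D ≈ 236 mm

Swamee-Jain (Type III): D = 0.66·[ε^1.25·(LQ²/(gh_f))^4.75 + ν·Q^9.4·(L/(gh_f))^5.2]^0.04
LQ²/(gh_f) = 0.08618; L/(gh_f) = 1.733
Term 1 = ε^1.25·(…)^4.75 = 4.22×10^-13; Term 2 = ν·Q^9.4·(…)^5.2 = 6.08×10^-12
D = 0.66·(4.22×10^-13 + 6.08×10^-12)^0.04 = 0.2355 m = 236 mm
Check: V = 5.12 m/s, Re = 2.59×10^6, f = 0.01022, h_f = 12.8 m ≈ 13.0 m ✓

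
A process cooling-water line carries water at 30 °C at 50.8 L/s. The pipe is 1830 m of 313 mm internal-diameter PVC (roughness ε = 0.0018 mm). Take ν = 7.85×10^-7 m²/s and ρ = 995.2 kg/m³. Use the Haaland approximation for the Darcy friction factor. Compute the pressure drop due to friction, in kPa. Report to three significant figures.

Δp ≈ 18.7 kPa

V = 4Q/(πD²) = 4·0.0508/(π·0.313²) = 0.6602 m/s
Re = VD/ν = 0.6602·0.313/7.85×10^-7 = 2.63×10^5 → turbulent
ε/D = 0.0018/313 = 5.75×10^-6
Haaland: f = 0.01474
h_f = f(L/D)V²/(2g) = 0.01474·(1830/0.313)·0.6602²/(2·9.81) = 1.915 m
Δp = ρg·h_f = 995.2·9.81·1.915 = 18.69 kPa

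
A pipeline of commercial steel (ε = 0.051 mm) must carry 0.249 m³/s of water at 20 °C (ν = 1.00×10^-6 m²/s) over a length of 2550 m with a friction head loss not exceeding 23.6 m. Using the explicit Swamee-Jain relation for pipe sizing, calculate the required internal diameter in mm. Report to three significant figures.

Swamee-Jain (Type III): D = 0.66·[ε^1.25·(LQ²/(gh_f))^4.75 + ν·Q^9.4·(L/(gh_f))^5.2]^0.04
LQ²/(gh_f) = 0.6829; L/(gh_f) = 11.01
Term 1 = ε^1.25·(…)^4.75 = 7.04×10^-7; Term 2 = ν·Q^9.4·(…)^5.2 = 5.53×10^-7
D = 0.66·(7.04×10^-7 + 5.53×10^-7)^0.04 = 0.3833 m = 383 mm
Check: V = 2.16 m/s, Re = 8.27×10^5, f = 0.01417, h_f = 22.4 m ≈ 23.6 m ✓

D ≈ 383 mm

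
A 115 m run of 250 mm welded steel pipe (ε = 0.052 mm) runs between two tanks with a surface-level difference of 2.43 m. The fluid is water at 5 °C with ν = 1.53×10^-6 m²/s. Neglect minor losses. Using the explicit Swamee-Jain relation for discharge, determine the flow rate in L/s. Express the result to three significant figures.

Q ≈ 126 L/s

Swamee-Jain (Type II): Q = -0.965·√(gD⁵h_f/L)·ln[ε/(3.7D) + √(3.17ν²L/(gD³h_f))]
√(gD⁵h_f/L) = √(9.81·0.250⁵·2.43/115) = 0.01423
ε/(3.7D) = 5.62×10^-5; √(3.17ν²L/(gD³h_f)) = 4.79×10^-5
Q = -0.965·0.01423·ln(1.041×10^-4) = 0.1259 m³/s
Check: V = 2.56 m/s, Re = 4.19×10^5, f = 0.01583, h_f = 2.44 m ≈ 2.43 m ✓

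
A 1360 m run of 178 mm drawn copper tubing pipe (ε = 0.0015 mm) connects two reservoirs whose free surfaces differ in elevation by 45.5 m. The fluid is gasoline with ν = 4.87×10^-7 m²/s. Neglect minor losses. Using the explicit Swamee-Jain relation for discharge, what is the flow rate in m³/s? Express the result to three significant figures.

Swamee-Jain (Type II): Q = -0.965·√(gD⁵h_f/L)·ln[ε/(3.7D) + √(3.17ν²L/(gD³h_f))]
√(gD⁵h_f/L) = √(9.81·0.178⁵·45.5/1360) = 0.007658
ε/(3.7D) = 2.28×10^-6; √(3.17ν²L/(gD³h_f)) = 2.02×10^-5
Q = -0.965·0.007658·ln(2.243×10^-5) = 0.07911 m³/s
Check: V = 3.18 m/s, Re = 1.16×10^6, f = 0.01155, h_f = 45.5 m ≈ 45.5 m ✓

Q ≈ 0.0791 m³/s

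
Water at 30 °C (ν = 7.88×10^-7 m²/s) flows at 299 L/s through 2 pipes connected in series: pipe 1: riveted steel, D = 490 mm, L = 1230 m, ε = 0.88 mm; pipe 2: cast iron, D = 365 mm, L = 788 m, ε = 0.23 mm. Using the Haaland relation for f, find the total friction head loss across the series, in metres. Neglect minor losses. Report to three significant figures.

Pipe 1: V = 1.586 m/s, Re = 9.86×10^5, ε/D = 0.00180, f = 0.02299, h_1 = f(L/D)V²/2g = 7.394 m
Pipe 2: V = 2.858 m/s, Re = 1.32×10^6, ε/D = 6.30×10^-4, f = 0.01792, h_2 = f(L/D)V²/2g = 16.10 m
Series → Q common, losses add: H = Σh = 23.50 m

H ≈ 23.5 m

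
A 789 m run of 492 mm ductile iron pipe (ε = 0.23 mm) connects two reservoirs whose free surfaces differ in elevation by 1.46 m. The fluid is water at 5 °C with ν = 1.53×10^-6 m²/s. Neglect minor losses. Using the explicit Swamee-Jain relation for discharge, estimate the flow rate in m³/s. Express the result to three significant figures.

Q ≈ 0.190 m³/s

Swamee-Jain (Type II): Q = -0.965·√(gD⁵h_f/L)·ln[ε/(3.7D) + √(3.17ν²L/(gD³h_f))]
√(gD⁵h_f/L) = √(9.81·0.492⁵·1.46/789) = 0.02288
ε/(3.7D) = 1.26×10^-4; √(3.17ν²L/(gD³h_f)) = 5.86×10^-5
Q = -0.965·0.02288·ln(1.849×10^-4) = 0.1898 m³/s
Check: V = 0.998 m/s, Re = 3.21×10^5, f = 0.01805, h_f = 1.47 m ≈ 1.46 m ✓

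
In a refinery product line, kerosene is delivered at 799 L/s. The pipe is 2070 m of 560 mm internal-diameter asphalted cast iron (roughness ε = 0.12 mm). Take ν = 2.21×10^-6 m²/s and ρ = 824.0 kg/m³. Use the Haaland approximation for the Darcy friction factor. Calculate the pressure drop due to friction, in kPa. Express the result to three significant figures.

V = 4Q/(πD²) = 4·0.799/(π·0.560²) = 3.244 m/s
Re = VD/ν = 3.244·0.560/2.21×10^-6 = 8.22×10^5 → turbulent
ε/D = 0.12/560 = 2.14×10^-4
Haaland: f = 0.01491
h_f = f(L/D)V²/(2g) = 0.01491·(2070/0.560)·3.244²/(2·9.81) = 29.56 m
Δp = ρg·h_f = 824.0·9.81·29.56 = 239.0 kPa

Δp ≈ 239 kPa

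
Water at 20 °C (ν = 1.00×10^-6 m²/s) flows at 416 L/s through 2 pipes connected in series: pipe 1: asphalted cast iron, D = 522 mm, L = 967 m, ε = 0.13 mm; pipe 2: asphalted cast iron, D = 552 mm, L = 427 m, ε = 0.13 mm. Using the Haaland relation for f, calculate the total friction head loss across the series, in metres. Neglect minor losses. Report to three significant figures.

Pipe 1: V = 1.944 m/s, Re = 1.01×10^6, ε/D = 2.49×10^-4, f = 0.01511, h_1 = f(L/D)V²/2g = 5.390 m
Pipe 2: V = 1.738 m/s, Re = 9.60×10^5, ε/D = 2.36×10^-4, f = 0.01501, h_2 = f(L/D)V²/2g = 1.788 m
Series → Q common, losses add: H = Σh = 7.178 m

H ≈ 7.18 m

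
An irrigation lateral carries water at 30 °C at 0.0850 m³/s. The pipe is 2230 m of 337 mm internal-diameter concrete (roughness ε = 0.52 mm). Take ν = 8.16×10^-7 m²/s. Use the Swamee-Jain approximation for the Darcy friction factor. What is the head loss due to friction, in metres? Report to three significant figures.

V = 4Q/(πD²) = 4·0.0850/(π·0.337²) = 0.9529 m/s
Re = VD/ν = 0.9529·0.337/8.16×10^-7 = 3.94×10^5 → turbulent
ε/D = 0.52/337 = 0.00154
Swamee-Jain: f = 0.02257
h_f = f(L/D)V²/(2g) = 0.02257·(2230/0.337)·0.9529²/(2·9.81) = 6.913 m

h_f ≈ 6.91 m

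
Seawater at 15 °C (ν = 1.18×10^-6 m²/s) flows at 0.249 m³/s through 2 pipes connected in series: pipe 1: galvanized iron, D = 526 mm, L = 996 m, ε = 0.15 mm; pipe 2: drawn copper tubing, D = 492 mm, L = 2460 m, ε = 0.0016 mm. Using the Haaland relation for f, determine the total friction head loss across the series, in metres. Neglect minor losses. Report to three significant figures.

Pipe 1: V = 1.146 m/s, Re = 5.11×10^5, ε/D = 2.85×10^-4, f = 0.01601, h_1 = f(L/D)V²/2g = 2.029 m
Pipe 2: V = 1.310 m/s, Re = 5.46×10^5, ε/D = 3.25×10^-6, f = 0.01290, h_2 = f(L/D)V²/2g = 5.638 m
Series → Q common, losses add: H = Σh = 7.667 m

H ≈ 7.67 m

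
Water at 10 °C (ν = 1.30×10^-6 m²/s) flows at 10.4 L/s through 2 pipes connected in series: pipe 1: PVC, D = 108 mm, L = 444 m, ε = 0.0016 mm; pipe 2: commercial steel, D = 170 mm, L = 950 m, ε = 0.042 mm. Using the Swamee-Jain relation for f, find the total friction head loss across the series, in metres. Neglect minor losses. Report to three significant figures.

H ≈ 6.16 m

Pipe 1: V = 1.135 m/s, Re = 9.43×10^4, ε/D = 1.48×10^-5, f = 0.01817, h_1 = f(L/D)V²/2g = 4.907 m
Pipe 2: V = 0.4582 m/s, Re = 5.99×10^4, ε/D = 2.47×10^-4, f = 0.02100, h_2 = f(L/D)V²/2g = 1.256 m
Series → Q common, losses add: H = Σh = 6.163 m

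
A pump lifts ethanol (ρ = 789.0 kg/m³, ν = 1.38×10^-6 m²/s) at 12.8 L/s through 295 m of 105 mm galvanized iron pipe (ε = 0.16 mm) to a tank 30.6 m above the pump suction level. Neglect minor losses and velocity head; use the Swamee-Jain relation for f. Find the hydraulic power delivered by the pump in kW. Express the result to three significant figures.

V = 4Q/(πD²) = 1.478 m/s; Re = 1.12×10^5; ε/D = 0.00152; f = 0.02381
h_f = f(L/D)V²/2g = 7.451 m
Total head H = z + h_f = 30.6 + 7.451 = 38.05 m
P_hyd = ρgQH = 789.0·9.81·0.0128·38.05 = 3.770 kW

P_hyd ≈ 3.77 kW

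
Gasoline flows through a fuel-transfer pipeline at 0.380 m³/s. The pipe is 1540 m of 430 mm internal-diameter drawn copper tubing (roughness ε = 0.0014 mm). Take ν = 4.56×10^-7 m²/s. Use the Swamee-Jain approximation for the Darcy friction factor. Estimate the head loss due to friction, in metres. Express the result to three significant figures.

h_f ≈ 12.7 m

V = 4Q/(πD²) = 4·0.380/(π·0.430²) = 2.617 m/s
Re = VD/ν = 2.617·0.430/4.56×10^-7 = 2.47×10^6 → turbulent
ε/D = 0.0014/430 = 3.26×10^-6
Swamee-Jain: f = 0.01017
h_f = f(L/D)V²/(2g) = 0.01017·(1540/0.430)·2.617²/(2·9.81) = 12.71 m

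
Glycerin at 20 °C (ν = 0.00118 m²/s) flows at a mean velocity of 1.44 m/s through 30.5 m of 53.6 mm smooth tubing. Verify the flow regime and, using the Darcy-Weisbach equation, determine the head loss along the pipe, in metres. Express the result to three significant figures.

h_f ≈ 58.8 m

Re = VD/ν = 1.44·0.05360/0.00118 = 65.4 → laminar (Re < 2300)
f = 64/Re = 0.9784
h_f = f(L/D)V²/(2g) = 0.9784·(30.5/0.05360)·1.44²/(2·9.81) = 58.84 m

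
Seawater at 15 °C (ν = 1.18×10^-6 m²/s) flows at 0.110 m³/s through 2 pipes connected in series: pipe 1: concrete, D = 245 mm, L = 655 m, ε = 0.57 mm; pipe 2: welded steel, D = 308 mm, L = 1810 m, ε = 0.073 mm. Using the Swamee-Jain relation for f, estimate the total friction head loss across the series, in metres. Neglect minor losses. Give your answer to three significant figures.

H ≈ 29.0 m

Pipe 1: V = 2.333 m/s, Re = 4.84×10^5, ε/D = 0.00233, f = 0.02484, h_1 = f(L/D)V²/2g = 18.43 m
Pipe 2: V = 1.476 m/s, Re = 3.85×10^5, ε/D = 2.37×10^-4, f = 0.01620, h_2 = f(L/D)V²/2g = 10.58 m
Series → Q common, losses add: H = Σh = 29.01 m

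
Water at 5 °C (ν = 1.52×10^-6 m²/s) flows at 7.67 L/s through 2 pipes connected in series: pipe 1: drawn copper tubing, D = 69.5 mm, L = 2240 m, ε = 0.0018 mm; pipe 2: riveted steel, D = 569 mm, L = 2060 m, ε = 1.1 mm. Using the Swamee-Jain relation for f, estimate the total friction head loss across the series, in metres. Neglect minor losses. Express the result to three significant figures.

Pipe 1: V = 2.022 m/s, Re = 9.24×10^4, ε/D = 2.59×10^-5, f = 0.01831, h_1 = f(L/D)V²/2g = 123.0 m
Pipe 2: V = 0.03016 m/s, Re = 1.13×10^4, ε/D = 0.00193, f = 0.03327, h_2 = f(L/D)V²/2g = 0.005586 m
Series → Q common, losses add: H = Σh = 123.0 m

H ≈ 123 m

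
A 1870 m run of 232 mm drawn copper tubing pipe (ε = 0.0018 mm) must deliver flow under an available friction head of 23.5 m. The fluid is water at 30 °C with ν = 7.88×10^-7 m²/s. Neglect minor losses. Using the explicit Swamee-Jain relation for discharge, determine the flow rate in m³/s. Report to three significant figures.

Q ≈ 0.0894 m³/s

Swamee-Jain (Type II): Q = -0.965·√(gD⁵h_f/L)·ln[ε/(3.7D) + √(3.17ν²L/(gD³h_f))]
√(gD⁵h_f/L) = √(9.81·0.232⁵·23.5/1870) = 0.009103
ε/(3.7D) = 2.10×10^-6; √(3.17ν²L/(gD³h_f)) = 3.58×10^-5
Q = -0.965·0.009103·ln(3.786×10^-5) = 0.08944 m³/s
Check: V = 2.12 m/s, Re = 6.23×10^5, f = 0.01273, h_f = 23.4 m ≈ 23.5 m ✓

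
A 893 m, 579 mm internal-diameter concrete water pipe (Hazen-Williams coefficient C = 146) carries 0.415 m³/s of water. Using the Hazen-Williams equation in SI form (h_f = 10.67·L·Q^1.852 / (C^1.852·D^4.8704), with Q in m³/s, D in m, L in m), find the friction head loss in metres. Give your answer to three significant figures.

h_f = 10.67·893·0.415^1.852 / (146^1.852·0.579^4.8704) = 2.625 m

h_f ≈ 2.62 m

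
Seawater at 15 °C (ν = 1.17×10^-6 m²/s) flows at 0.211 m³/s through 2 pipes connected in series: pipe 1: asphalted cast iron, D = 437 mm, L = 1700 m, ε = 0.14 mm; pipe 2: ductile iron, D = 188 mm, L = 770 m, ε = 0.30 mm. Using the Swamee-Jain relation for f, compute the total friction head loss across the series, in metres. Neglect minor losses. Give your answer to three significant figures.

H ≈ 276 m

Pipe 1: V = 1.407 m/s, Re = 5.25×10^5, ε/D = 3.20×10^-4, f = 0.01648, h_1 = f(L/D)V²/2g = 6.466 m
Pipe 2: V = 7.601 m/s, Re = 1.22×10^6, ε/D = 0.00160, f = 0.02232, h_2 = f(L/D)V²/2g = 269.3 m
Series → Q common, losses add: H = Σh = 275.7 m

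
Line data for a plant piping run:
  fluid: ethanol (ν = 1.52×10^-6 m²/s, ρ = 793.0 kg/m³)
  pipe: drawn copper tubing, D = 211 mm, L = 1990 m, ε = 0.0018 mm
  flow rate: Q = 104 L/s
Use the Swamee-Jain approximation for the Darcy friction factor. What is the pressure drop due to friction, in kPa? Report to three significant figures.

V = 4Q/(πD²) = 4·0.104/(π·0.211²) = 2.974 m/s
Re = VD/ν = 2.974·0.211/1.52×10^-6 = 4.13×10^5 → turbulent
ε/D = 0.0018/211 = 8.53×10^-6
Swamee-Jain: f = 0.01367
h_f = f(L/D)V²/(2g) = 0.01367·(1990/0.211)·2.974²/(2·9.81) = 58.14 m
Δp = ρg·h_f = 793.0·9.81·58.14 = 452.3 kPa

Δp ≈ 452 kPa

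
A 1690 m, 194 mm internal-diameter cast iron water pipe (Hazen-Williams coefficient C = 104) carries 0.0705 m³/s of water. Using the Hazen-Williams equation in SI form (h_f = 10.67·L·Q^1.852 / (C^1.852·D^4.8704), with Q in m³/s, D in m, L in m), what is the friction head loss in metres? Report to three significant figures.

h_f ≈ 71.8 m

h_f = 10.67·1690·0.0705^1.852 / (104^1.852·0.194^4.8704) = 71.79 m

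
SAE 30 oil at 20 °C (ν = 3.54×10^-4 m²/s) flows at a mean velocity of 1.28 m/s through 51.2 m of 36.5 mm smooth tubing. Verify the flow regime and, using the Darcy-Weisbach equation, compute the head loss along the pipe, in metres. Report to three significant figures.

h_f ≈ 56.8 m

Re = VD/ν = 1.28·0.03650/3.54×10^-4 = 132 → laminar (Re < 2300)
f = 64/Re = 0.4849
h_f = f(L/D)V²/(2g) = 0.4849·(51.2/0.03650)·1.28²/(2·9.81) = 56.80 m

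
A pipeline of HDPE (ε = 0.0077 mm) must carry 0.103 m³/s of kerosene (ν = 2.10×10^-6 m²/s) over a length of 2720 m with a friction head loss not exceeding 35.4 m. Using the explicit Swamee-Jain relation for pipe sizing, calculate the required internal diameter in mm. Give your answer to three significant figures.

D ≈ 256 mm

Swamee-Jain (Type III): D = 0.66·[ε^1.25·(LQ²/(gh_f))^4.75 + ν·Q^9.4·(L/(gh_f))^5.2]^0.04
LQ²/(gh_f) = 0.08309; L/(gh_f) = 7.832
Term 1 = ε^1.25·(…)^4.75 = 2.99×10^-12; Term 2 = ν·Q^9.4·(…)^5.2 = 4.91×10^-11
D = 0.66·(2.99×10^-12 + 4.91×10^-11)^0.04 = 0.2560 m = 256 mm
Check: V = 2.00 m/s, Re = 2.44×10^5, f = 0.01525, h_f = 33.1 m ≈ 35.4 m ✓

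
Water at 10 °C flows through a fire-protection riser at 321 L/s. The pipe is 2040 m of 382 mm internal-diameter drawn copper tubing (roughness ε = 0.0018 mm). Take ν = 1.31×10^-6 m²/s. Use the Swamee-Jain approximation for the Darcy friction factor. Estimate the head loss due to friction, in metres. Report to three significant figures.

V = 4Q/(πD²) = 4·0.321/(π·0.382²) = 2.801 m/s
Re = VD/ν = 2.801·0.382/1.31×10^-6 = 8.17×10^5 → turbulent
ε/D = 0.0018/382 = 4.71×10^-6
Swamee-Jain: f = 0.01212
h_f = f(L/D)V²/(2g) = 0.01212·(2040/0.382)·2.801²/(2·9.81) = 25.87 m

h_f ≈ 25.9 m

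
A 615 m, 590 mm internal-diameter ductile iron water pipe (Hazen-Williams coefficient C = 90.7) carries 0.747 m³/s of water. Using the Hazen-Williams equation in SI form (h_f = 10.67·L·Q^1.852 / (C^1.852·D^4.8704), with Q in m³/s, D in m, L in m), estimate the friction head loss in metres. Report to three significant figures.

h_f = 10.67·615·0.747^1.852 / (90.7^1.852·0.590^4.8704) = 11.83 m

h_f ≈ 11.8 m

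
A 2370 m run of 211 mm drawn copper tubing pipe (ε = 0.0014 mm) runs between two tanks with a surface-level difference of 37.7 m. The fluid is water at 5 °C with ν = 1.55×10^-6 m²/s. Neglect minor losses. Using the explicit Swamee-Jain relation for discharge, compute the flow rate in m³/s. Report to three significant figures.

Q ≈ 0.0742 m³/s

Swamee-Jain (Type II): Q = -0.965·√(gD⁵h_f/L)·ln[ε/(3.7D) + √(3.17ν²L/(gD³h_f))]
√(gD⁵h_f/L) = √(9.81·0.211⁵·37.7/2370) = 0.008079
ε/(3.7D) = 1.79×10^-6; √(3.17ν²L/(gD³h_f)) = 7.21×10^-5
Q = -0.965·0.008079·ln(7.387×10^-5) = 0.07416 m³/s
Check: V = 2.12 m/s, Re = 2.89×10^5, f = 0.01455, h_f = 37.5 m ≈ 37.7 m ✓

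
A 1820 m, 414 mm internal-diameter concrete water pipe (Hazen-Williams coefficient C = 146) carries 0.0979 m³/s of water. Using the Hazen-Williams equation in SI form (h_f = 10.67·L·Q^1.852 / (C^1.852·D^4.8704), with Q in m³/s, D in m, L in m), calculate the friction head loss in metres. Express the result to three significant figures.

h_f ≈ 1.89 m

h_f = 10.67·1820·0.0979^1.852 / (146^1.852·0.414^4.8704) = 1.889 m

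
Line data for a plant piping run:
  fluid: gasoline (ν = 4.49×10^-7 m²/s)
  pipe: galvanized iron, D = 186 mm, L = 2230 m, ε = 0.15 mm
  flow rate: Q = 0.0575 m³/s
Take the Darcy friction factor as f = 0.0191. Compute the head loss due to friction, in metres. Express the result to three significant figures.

h_f ≈ 52.3 m

V = 4Q/(πD²) = 4·0.0575/(π·0.186²) = 2.116 m/s
h_f = f(L/D)V²/(2g) = 0.01910·(2230/0.186)·2.116²/(2·9.81) = 52.27 m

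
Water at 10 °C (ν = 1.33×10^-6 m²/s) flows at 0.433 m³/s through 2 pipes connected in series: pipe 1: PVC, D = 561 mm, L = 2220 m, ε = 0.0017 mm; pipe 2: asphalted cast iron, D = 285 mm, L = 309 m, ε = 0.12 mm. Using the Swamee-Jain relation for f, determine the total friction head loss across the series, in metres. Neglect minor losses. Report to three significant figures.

Pipe 1: V = 1.752 m/s, Re = 7.39×10^5, ε/D = 3.03×10^-6, f = 0.01228, h_1 = f(L/D)V²/2g = 7.603 m
Pipe 2: V = 6.787 m/s, Re = 1.45×10^6, ε/D = 4.21×10^-4, f = 0.01656, h_2 = f(L/D)V²/2g = 42.15 m
Series → Q common, losses add: H = Σh = 49.76 m

H ≈ 49.8 m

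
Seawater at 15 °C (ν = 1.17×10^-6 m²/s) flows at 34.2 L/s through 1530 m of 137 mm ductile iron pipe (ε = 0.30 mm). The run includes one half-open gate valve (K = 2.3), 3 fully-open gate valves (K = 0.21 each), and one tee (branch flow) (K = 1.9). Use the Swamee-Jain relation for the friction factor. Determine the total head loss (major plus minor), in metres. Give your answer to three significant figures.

H_L ≈ 77.2 m

V = 4Q/(πD²) = 2.320 m/s; V²/2g = 0.2743 m
Re = 2.72×10^5, ε/D = 0.00219 → f = 0.02477 (Swamee-Jain)
Major: h_f = f(L/D)·V²/2g = 0.02477·11168·0.2743 = 75.90 m
Minor: ΣK = 4.83; h_m = ΣK·V²/2g = 1.325 m
Total H_L = 75.90 + 1.325 = 77.22 m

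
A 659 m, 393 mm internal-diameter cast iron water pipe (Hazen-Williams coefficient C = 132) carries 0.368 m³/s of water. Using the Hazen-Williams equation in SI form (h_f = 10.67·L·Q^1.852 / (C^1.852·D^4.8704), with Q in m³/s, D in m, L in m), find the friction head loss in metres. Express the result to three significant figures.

h_f = 10.67·659·0.368^1.852 / (132^1.852·0.393^4.8704) = 12.34 m

h_f ≈ 12.3 m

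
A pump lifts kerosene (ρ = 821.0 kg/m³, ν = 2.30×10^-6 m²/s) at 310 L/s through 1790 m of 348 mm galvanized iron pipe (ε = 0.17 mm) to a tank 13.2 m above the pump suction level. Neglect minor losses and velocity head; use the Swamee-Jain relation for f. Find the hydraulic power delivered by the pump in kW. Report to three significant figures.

V = 4Q/(πD²) = 3.259 m/s; Re = 4.93×10^5; ε/D = 4.89×10^-4; f = 0.01772
h_f = f(L/D)V²/2g = 49.34 m
Total head H = z + h_f = 13.2 + 49.34 = 62.54 m
P_hyd = ρgQH = 821.0·9.81·0.310·62.54 = 156.1 kW

P_hyd ≈ 156 kW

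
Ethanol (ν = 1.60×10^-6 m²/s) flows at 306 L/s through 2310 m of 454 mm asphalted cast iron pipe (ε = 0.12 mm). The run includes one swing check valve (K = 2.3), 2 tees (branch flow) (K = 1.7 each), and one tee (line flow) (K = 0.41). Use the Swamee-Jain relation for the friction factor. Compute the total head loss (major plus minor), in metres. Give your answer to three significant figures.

V = 4Q/(πD²) = 1.890 m/s; V²/2g = 0.1821 m
Re = 5.36×10^5, ε/D = 2.64×10^-4 → f = 0.01600 (Swamee-Jain)
Major: h_f = f(L/D)·V²/2g = 0.01600·5088·0.1821 = 14.83 m
Minor: ΣK = 6.11; h_m = ΣK·V²/2g = 1.113 m
Total H_L = 14.83 + 1.113 = 15.94 m

H_L ≈ 15.9 m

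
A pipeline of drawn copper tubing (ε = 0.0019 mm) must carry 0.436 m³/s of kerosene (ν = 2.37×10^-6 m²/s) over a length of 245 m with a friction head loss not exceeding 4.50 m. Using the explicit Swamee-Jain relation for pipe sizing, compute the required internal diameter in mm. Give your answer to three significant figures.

D ≈ 411 mm

Swamee-Jain (Type III): D = 0.66·[ε^1.25·(LQ²/(gh_f))^4.75 + ν·Q^9.4·(L/(gh_f))^5.2]^0.04
LQ²/(gh_f) = 1.055; L/(gh_f) = 5.550
Term 1 = ε^1.25·(…)^4.75 = 9.10×10^-8; Term 2 = ν·Q^9.4·(…)^5.2 = 7.18×10^-6
D = 0.66·(9.10×10^-8 + 7.18×10^-6)^0.04 = 0.4112 m = 411 mm
Check: V = 3.28 m/s, Re = 5.70×10^5, f = 0.01287, h_f = 4.22 m ≈ 4.50 m ✓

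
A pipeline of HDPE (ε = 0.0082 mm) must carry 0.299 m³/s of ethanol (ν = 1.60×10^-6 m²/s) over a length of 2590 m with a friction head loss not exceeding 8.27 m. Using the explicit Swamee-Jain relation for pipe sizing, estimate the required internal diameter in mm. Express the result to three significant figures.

D ≈ 506 mm

Swamee-Jain (Type III): D = 0.66·[ε^1.25·(LQ²/(gh_f))^4.75 + ν·Q^9.4·(L/(gh_f))^5.2]^0.04
LQ²/(gh_f) = 2.854; L/(gh_f) = 31.92
Term 1 = ε^1.25·(…)^4.75 = 6.39×10^-5; Term 2 = ν·Q^9.4·(…)^5.2 = 0.00125
D = 0.66·(6.39×10^-5 + 0.00125)^0.04 = 0.5062 m = 506 mm
Check: V = 1.49 m/s, Re = 4.70×10^5, f = 0.01348, h_f = 7.77 m ≈ 8.27 m ✓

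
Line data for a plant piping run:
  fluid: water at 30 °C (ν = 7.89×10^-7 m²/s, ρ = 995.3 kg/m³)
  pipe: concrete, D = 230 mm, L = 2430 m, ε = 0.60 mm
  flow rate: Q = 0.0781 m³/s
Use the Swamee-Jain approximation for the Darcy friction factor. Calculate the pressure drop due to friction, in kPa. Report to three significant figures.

V = 4Q/(πD²) = 4·0.0781/(π·0.230²) = 1.880 m/s
Re = VD/ν = 1.880·0.230/7.89×10^-7 = 5.48×10^5 → turbulent
ε/D = 0.60/230 = 0.00261
Swamee-Jain: f = 0.02555
h_f = f(L/D)V²/(2g) = 0.02555·(2430/0.230)·1.880²/(2·9.81) = 48.61 m
Δp = ρg·h_f = 995.3·9.81·48.61 = 474.6 kPa

Δp ≈ 475 kPa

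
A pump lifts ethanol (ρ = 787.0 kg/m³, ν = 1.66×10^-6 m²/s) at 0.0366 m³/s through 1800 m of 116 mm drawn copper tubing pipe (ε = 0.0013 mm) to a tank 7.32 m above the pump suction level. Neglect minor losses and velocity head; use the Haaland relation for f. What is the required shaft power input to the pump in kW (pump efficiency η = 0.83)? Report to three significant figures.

P_shaft ≈ 51.0 kW

V = 4Q/(πD²) = 3.463 m/s; Re = 2.42×10^5; ε/D = 1.12×10^-5; f = 0.01502
h_f = f(L/D)V²/2g = 142.4 m
Total head H = z + h_f = 7.32 + 142.4 = 149.8 m
P_hyd = ρgQH = 787.0·9.81·0.0366·149.8 = 42.32 kW
P_shaft = P_hyd/η = 42.32/0.83 = 50.98 kW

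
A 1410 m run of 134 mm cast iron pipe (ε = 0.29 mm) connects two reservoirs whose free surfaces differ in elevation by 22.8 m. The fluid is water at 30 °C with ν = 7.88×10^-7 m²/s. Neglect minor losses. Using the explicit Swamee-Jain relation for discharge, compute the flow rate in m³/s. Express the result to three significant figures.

Q ≈ 0.0185 m³/s

Swamee-Jain (Type II): Q = -0.965·√(gD⁵h_f/L)·ln[ε/(3.7D) + √(3.17ν²L/(gD³h_f))]
√(gD⁵h_f/L) = √(9.81·0.134⁵·22.8/1410) = 0.002618
ε/(3.7D) = 5.85×10^-4; √(3.17ν²L/(gD³h_f)) = 7.18×10^-5
Q = -0.965·0.002618·ln(6.567×10^-4) = 0.01851 m³/s
Check: V = 1.31 m/s, Re = 2.23×10^5, f = 0.02485, h_f = 23.0 m ≈ 22.8 m ✓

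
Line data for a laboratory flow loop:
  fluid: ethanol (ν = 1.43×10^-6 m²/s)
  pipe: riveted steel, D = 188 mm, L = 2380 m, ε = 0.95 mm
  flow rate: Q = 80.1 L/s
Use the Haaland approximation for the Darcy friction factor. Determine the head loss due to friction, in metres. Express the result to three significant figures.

V = 4Q/(πD²) = 4·0.0801/(π·0.188²) = 2.886 m/s
Re = VD/ν = 2.886·0.188/1.43×10^-6 = 3.79×10^5 → turbulent
ε/D = 0.95/188 = 0.00505
Haaland: f = 0.03075
h_f = f(L/D)V²/(2g) = 0.03075·(2380/0.188)·2.886²/(2·9.81) = 165.2 m

h_f ≈ 165 m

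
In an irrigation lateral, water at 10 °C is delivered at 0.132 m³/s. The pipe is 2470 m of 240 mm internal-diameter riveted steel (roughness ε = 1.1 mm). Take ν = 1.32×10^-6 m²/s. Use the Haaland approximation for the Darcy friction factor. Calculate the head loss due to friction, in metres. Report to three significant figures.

h_f ≈ 133 m

V = 4Q/(πD²) = 4·0.132/(π·0.240²) = 2.918 m/s
Re = VD/ν = 2.918·0.240/1.32×10^-6 = 5.31×10^5 → turbulent
ε/D = 1.1/240 = 0.00458
Haaland: f = 0.02982
h_f = f(L/D)V²/(2g) = 0.02982·(2470/0.240)·2.918²/(2·9.81) = 133.2 m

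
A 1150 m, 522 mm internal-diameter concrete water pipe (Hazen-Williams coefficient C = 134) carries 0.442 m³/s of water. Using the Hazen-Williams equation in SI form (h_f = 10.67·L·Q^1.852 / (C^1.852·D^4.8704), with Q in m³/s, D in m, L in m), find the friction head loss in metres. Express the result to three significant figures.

h_f ≈ 7.38 m

h_f = 10.67·1150·0.442^1.852 / (134^1.852·0.522^4.8704) = 7.376 m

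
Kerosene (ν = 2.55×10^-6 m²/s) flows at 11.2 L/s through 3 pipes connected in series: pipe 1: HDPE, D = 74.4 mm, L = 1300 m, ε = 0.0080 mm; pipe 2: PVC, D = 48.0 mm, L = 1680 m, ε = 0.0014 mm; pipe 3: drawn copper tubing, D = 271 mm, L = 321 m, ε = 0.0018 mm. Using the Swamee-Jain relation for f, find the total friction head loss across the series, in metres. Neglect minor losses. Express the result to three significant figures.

H ≈ 1310 m

Pipe 1: V = 2.576 m/s, Re = 7.52×10^4, ε/D = 1.08×10^-4, f = 0.01952, h_1 = f(L/D)V²/2g = 115.4 m
Pipe 2: V = 6.189 m/s, Re = 1.17×10^5, ε/D = 2.92×10^-5, f = 0.01750, h_2 = f(L/D)V²/2g = 1196 m
Pipe 3: V = 0.1942 m/s, Re = 2.06×10^4, ε/D = 6.64×10^-6, f = 0.02563, h_3 = f(L/D)V²/2g = 0.05834 m
Series → Q common, losses add: H = Σh = 1311 m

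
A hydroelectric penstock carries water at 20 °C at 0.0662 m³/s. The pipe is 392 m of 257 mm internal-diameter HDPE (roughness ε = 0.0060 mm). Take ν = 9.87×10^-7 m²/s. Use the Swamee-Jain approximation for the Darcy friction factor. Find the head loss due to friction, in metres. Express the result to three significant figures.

h_f ≈ 1.82 m

V = 4Q/(πD²) = 4·0.0662/(π·0.257²) = 1.276 m/s
Re = VD/ν = 1.276·0.257/9.87×10^-7 = 3.32×10^5 → turbulent
ε/D = 0.0060/257 = 2.33×10^-5
Swamee-Jain: f = 0.01439
h_f = f(L/D)V²/(2g) = 0.01439·(392/0.257)·1.276²/(2·9.81) = 1.822 m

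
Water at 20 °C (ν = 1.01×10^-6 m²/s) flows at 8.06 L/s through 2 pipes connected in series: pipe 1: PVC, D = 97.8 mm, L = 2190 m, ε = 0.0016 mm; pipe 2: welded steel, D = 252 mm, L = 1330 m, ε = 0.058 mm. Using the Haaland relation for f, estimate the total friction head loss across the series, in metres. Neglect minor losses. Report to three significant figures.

Pipe 1: V = 1.073 m/s, Re = 1.04×10^5, ε/D = 1.64×10^-5, f = 0.01775, h_1 = f(L/D)V²/2g = 23.32 m
Pipe 2: V = 0.1616 m/s, Re = 4.03×10^4, ε/D = 2.30×10^-4, f = 0.02236, h_2 = f(L/D)V²/2g = 0.1571 m
Series → Q common, losses add: H = Σh = 23.47 m

H ≈ 23.5 m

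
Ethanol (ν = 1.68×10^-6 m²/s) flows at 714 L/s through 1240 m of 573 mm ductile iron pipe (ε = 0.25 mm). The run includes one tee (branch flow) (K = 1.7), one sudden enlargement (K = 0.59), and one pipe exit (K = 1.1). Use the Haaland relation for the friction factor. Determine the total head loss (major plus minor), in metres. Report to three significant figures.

V = 4Q/(πD²) = 2.769 m/s; V²/2g = 0.3908 m
Re = 9.44×10^5, ε/D = 4.36×10^-4 → f = 0.01674 (Haaland)
Major: h_f = f(L/D)·V²/2g = 0.01674·2164·0.3908 = 14.16 m
Minor: ΣK = 3.39; h_m = ΣK·V²/2g = 1.325 m
Total H_L = 14.16 + 1.325 = 15.48 m

H_L ≈ 15.5 m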